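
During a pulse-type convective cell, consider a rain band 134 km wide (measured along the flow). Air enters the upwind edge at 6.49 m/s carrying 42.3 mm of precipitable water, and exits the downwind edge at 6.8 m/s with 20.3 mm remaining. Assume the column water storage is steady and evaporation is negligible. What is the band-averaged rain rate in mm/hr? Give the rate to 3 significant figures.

Column moisture flux per unit crosswind length is F = V × PW.
Inflow: F_in = 6.49 × 42.3 = 274.527 mm·m/s
Outflow: F_out = 6.8 × 20.3 = 138.04 mm·m/s
Steady-state rate R = (F_in − F_out)/L = (274.527 − 138.04) / 134000 m = 1.019e-03 mm/s.
R = 1.019e-03 × 3600 = 3.67 mm/hr.

R ≈ 3.67 mm/hr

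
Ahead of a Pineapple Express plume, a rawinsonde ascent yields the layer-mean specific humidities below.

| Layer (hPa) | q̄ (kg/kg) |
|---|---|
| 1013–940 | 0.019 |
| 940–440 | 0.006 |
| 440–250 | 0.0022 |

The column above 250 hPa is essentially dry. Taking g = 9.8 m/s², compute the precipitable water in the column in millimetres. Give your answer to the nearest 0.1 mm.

PW ≈ 49.0 mm

Precipitable water is the column-integrated vapour mass per unit area: PW = (1/g) Σ q̄ Δp, with q in kg/kg and Δp in Pa (1 kg/m² of water = 1 mm).
Layer 1013–940 hPa: Δp = 73 hPa = 7300 Pa, q̄ = 0.019 kg/kg → 0.019 × 7300 / 9.8 = 14.15 mm
Layer 940–440 hPa: Δp = 500 hPa = 50000 Pa, q̄ = 0.006 kg/kg → 0.006 × 50000 / 9.8 = 30.61 mm
Layer 440–250 hPa: Δp = 190 hPa = 19000 Pa, q̄ = 0.0022 kg/kg → 0.0022 × 19000 / 9.8 = 4.27 mm
PW = 14.15 + 30.61 + 4.27 = 49.03 ≈ 49.0 mm.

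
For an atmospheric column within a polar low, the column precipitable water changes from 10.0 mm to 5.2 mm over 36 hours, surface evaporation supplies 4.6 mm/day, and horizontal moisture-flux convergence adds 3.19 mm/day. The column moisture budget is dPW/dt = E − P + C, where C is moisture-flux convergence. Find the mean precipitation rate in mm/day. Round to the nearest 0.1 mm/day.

P ≈ 11.0 mm/day

dPW/dt = (5.2 − 10.0) mm / (36/24 day) = -3.200 mm/day.
P = E + C − dPW/dt = 4.6 + (3.19) − (-3.200) = 11.0 mm/day.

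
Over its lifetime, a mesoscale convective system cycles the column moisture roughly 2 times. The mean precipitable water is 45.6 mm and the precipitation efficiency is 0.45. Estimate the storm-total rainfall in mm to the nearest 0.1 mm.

Each cycle deposits ε × PW = 0.45 × 45.6 = 20.52 mm.
Over 2 cycles: 2 × 20.52 = 41.0 mm.

rainfall ≈ 41.0 mm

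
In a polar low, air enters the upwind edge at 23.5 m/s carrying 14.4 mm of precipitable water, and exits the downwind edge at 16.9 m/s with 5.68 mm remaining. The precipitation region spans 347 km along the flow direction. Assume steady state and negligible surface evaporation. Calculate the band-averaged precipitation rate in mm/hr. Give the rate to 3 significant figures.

R ≈ 2.51 mm/hr

Column moisture flux per unit crosswind length is F = V × PW.
Inflow: F_in = 23.5 × 14.4 = 338.4 mm·m/s
Outflow: F_out = 16.9 × 5.68 = 95.992 mm·m/s
Steady-state rate R = (F_in − F_out)/L = (338.4 − 95.992) / 347000 m = 6.986e-04 mm/s.
R = 6.986e-04 × 3600 = 2.51 mm/hr.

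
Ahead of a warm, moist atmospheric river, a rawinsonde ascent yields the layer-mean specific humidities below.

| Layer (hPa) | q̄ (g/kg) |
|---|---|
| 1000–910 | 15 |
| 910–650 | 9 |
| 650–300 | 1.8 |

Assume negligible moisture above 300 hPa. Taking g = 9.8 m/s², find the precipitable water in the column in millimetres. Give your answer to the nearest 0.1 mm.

PW ≈ 44.1 mm

Precipitable water is the column-integrated vapour mass per unit area: PW = (1/g) Σ q̄ Δp, with q in kg/kg and Δp in Pa (1 kg/m² of water = 1 mm).
Layer 1000–910 hPa: Δp = 90 hPa = 9000 Pa, q̄ = 0.015 kg/kg → 0.015 × 9000 / 9.8 = 13.78 mm
Layer 910–650 hPa: Δp = 260 hPa = 26000 Pa, q̄ = 0.009 kg/kg → 0.009 × 26000 / 9.8 = 23.88 mm
Layer 650–300 hPa: Δp = 350 hPa = 35000 Pa, q̄ = 0.0018 kg/kg → 0.0018 × 35000 / 9.8 = 6.43 mm
PW = 13.78 + 23.88 + 6.43 = 44.09 ≈ 44.1 mm.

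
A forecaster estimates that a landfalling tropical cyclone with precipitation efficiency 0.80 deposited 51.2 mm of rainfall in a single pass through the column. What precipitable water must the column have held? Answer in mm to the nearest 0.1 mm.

PW = rainfall / ε = 51.2 / 0.80 = 64.0 mm.

PW ≈ 64.0 mm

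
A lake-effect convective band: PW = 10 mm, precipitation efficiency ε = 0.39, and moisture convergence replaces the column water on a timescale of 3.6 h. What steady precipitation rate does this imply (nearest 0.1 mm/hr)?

R ≈ 1.1 mm/hr

Each overturning extracts ε × PW = 0.39 × 10 = 3.9 mm.
Rate = ε·PW / τ = 3.9 / 3.6 h = 1.1 mm/hr.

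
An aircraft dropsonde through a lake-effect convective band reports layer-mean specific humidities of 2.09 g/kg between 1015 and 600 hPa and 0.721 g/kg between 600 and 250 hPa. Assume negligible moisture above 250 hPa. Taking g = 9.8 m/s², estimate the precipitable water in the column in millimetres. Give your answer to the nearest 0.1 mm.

PW ≈ 11.4 mm

Precipitable water is the column-integrated vapour mass per unit area: PW = (1/g) Σ q̄ Δp, with q in kg/kg and Δp in Pa (1 kg/m² of water = 1 mm).
Layer 1015–600 hPa: Δp = 415 hPa = 41500 Pa, q̄ = 0.00209 kg/kg → 0.00209 × 41500 / 9.8 = 8.85 mm
Layer 600–250 hPa: Δp = 350 hPa = 35000 Pa, q̄ = 0.000721 kg/kg → 0.000721 × 35000 / 9.8 = 2.57 mm
PW = 8.85 + 2.57 = 11.42 ≈ 11.4 mm.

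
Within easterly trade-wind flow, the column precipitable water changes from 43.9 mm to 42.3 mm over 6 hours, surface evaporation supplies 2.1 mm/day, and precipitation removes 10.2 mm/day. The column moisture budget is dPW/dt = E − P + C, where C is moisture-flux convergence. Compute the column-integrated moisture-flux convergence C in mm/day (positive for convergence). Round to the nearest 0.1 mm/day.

dPW/dt = (42.3 − 43.9) mm / (6/24 day) = -6.400 mm/day.
C = dPW/dt − E + P = (-6.400) − 2.1 + 10.2 = 1.7 mm/day.

C ≈ 1.7 mm/day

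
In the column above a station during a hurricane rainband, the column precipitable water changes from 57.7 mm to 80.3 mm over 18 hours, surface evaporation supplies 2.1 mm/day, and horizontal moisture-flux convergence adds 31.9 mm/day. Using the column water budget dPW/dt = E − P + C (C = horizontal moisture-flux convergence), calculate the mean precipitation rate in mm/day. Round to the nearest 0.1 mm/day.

P ≈ 3.9 mm/day

dPW/dt = (80.3 − 57.7) mm / (18/24 day) = +30.133 mm/day.
P = E + C − dPW/dt = 2.1 + (31.9) − (+30.133) = 3.9 mm/day.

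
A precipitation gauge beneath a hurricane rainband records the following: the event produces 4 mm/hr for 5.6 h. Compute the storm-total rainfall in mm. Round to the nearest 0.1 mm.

Total = Σ Rᵢ Δtᵢ = 4 × 5.6
      = 22.4 = 22.4 mm.

total ≈ 22.4 mm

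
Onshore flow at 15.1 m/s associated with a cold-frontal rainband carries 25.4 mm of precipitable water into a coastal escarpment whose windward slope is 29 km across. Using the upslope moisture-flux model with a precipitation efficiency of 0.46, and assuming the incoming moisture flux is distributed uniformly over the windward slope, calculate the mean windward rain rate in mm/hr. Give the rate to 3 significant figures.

R ≈ 21.9 mm/hr

Incoming column moisture flux per unit ridge length: F = V × PW = 15.1 × 25.4 = 383.54 mm·m/s.
Spread over the 29 km slope with efficiency ε = 0.46: R = ε·F/W = 0.46 × 383.54 / 29000 m = 6.084e-03 mm/s.
R = 6.084e-03 × 3600 = 21.9 mm/hr.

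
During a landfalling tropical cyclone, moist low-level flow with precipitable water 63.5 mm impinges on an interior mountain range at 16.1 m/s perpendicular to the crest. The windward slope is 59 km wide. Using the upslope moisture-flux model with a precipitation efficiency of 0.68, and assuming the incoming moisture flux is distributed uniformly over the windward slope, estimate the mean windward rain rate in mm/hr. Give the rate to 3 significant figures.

R ≈ 42.4 mm/hr

Incoming column moisture flux per unit ridge length: F = V × PW = 16.1 × 63.5 = 1022.35 mm·m/s.
Spread over the 59 km slope with efficiency ε = 0.68: R = ε·F/W = 0.68 × 1022.35 / 59000 m = 1.178e-02 mm/s.
R = 1.178e-02 × 3600 = 42.4 mm/hr.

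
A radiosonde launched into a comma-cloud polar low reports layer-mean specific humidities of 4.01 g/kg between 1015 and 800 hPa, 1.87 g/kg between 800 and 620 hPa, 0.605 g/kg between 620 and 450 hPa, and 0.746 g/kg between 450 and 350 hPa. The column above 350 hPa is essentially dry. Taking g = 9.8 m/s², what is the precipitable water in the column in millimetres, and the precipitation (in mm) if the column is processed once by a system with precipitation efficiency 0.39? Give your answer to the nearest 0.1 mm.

Precipitable water is the column-integrated vapour mass per unit area: PW = (1/g) Σ q̄ Δp, with q in kg/kg and Δp in Pa (1 kg/m² of water = 1 mm).
Layer 1015–800 hPa: Δp = 215 hPa = 21500 Pa, q̄ = 0.00401 kg/kg → 0.00401 × 21500 / 9.8 = 8.80 mm
Layer 800–620 hPa: Δp = 180 hPa = 18000 Pa, q̄ = 0.00187 kg/kg → 0.00187 × 18000 / 9.8 = 3.43 mm
Layer 620–450 hPa: Δp = 170 hPa = 17000 Pa, q̄ = 0.000605 kg/kg → 0.000605 × 17000 / 9.8 = 1.05 mm
Layer 450–350 hPa: Δp = 100 hPa = 10000 Pa, q̄ = 0.000746 kg/kg → 0.000746 × 10000 / 9.8 = 0.76 mm
PW = 8.80 + 3.43 + 1.05 + 0.76 = 14.04 ≈ 14.0 mm.
Precipitation = ε × PW = 0.39 × 14.0 = 5.5 mm.

PW ≈ 14.0 mm; precipitation ≈ 5.5 mm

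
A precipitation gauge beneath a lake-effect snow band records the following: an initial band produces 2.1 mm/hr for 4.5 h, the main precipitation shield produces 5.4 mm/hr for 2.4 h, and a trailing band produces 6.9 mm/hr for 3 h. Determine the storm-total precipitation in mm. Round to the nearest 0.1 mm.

Total = Σ Rᵢ Δtᵢ = 2.1 × 4.5 + 5.4 × 2.4 + 6.9 × 3
      = 9.45 + 12.96 + 20.7 = 43.1 mm.

total ≈ 43.1 mm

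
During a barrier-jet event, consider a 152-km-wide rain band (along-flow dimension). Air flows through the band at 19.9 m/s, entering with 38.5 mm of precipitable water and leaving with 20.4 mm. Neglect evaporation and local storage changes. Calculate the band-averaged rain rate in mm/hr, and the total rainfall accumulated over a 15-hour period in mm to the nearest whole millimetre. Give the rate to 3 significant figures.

Column moisture flux per unit crosswind length is F = V × PW.
Inflow: F_in = 19.9 × 38.5 = 766.15 mm·m/s
Outflow: F_out = 19.9 × 20.4 = 405.96 mm·m/s
Steady-state rate R = (F_in − F_out)/L = (766.15 − 405.96) / 152000 m = 2.370e-03 mm/s.
R = 2.370e-03 × 3600 = 8.53 mm/hr.
Over 15 h: total = 8.53 × 15 = 127.95 ≈ 128 mm.

R ≈ 8.53 mm/hr; total ≈ 128 mm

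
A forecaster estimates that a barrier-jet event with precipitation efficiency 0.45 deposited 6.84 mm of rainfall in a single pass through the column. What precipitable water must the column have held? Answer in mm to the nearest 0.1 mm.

PW = rainfall / ε = 6.84 / 0.45 = 15.2 mm.

PW ≈ 15.2 mm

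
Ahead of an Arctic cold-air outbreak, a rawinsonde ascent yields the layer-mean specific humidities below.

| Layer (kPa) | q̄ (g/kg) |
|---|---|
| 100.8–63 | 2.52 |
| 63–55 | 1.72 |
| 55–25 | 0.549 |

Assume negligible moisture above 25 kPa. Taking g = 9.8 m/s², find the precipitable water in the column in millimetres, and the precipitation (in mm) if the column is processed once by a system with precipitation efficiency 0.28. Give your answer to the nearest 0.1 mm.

Precipitable water is the column-integrated vapour mass per unit area: PW = (1/g) Σ q̄ Δp, with q in kg/kg and Δp in Pa (1 kg/m² of water = 1 mm).
Layer 100.8–63 kPa: Δp = 378 hPa = 37800 Pa, q̄ = 0.00252 kg/kg → 0.00252 × 37800 / 9.8 = 9.72 mm
Layer 63–55 kPa: Δp = 80 hPa = 8000 Pa, q̄ = 0.00172 kg/kg → 0.00172 × 8000 / 9.8 = 1.40 mm
Layer 55–25 kPa: Δp = 300 hPa = 30000 Pa, q̄ = 0.000549 kg/kg → 0.000549 × 30000 / 9.8 = 1.68 mm
PW = 9.72 + 1.40 + 1.68 = 12.80 ≈ 12.8 mm.
Precipitation = ε × PW = 0.28 × 12.8 = 3.6 mm.

PW ≈ 12.8 mm; precipitation ≈ 3.6 mm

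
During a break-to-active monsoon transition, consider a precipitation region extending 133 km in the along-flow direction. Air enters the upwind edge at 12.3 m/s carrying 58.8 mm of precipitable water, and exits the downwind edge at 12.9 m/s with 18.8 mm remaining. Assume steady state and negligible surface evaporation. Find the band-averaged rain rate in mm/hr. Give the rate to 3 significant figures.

R ≈ 13.0 mm/hr

Column moisture flux per unit crosswind length is F = V × PW.
Inflow: F_in = 12.3 × 58.8 = 723.24 mm·m/s
Outflow: F_out = 12.9 × 18.8 = 242.52 mm·m/s
Steady-state rate R = (F_in − F_out)/L = (723.24 − 242.52) / 133000 m = 3.614e-03 mm/s.
R = 3.614e-03 × 3600 = 13.0 mm/hr.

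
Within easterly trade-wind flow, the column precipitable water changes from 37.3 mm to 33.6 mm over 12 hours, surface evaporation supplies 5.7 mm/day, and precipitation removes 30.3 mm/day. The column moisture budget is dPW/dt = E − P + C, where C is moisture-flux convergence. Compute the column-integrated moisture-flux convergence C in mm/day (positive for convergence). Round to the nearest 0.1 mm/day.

dPW/dt = (33.6 − 37.3) mm / (12/24 day) = -7.400 mm/day.
C = dPW/dt − E + P = (-7.400) − 5.7 + 30.3 = 17.2 mm/day.

C ≈ 17.2 mm/day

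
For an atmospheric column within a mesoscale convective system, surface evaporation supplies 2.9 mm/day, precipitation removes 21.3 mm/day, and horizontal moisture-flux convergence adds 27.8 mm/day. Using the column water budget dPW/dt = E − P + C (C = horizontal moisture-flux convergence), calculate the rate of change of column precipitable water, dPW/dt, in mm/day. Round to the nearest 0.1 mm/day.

dPW/dt ≈ 9.4 mm/day

dPW/dt = E − P + C = 2.9 − 21.3 + (27.8) = 9.4 mm/day.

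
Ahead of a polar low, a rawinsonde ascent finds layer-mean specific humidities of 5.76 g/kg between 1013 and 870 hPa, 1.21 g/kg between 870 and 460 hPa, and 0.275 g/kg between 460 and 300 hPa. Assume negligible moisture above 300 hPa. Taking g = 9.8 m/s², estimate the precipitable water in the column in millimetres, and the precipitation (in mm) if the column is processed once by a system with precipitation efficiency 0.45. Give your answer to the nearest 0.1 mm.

PW ≈ 13.9 mm; precipitation ≈ 6.3 mm

Precipitable water is the column-integrated vapour mass per unit area: PW = (1/g) Σ q̄ Δp, with q in kg/kg and Δp in Pa (1 kg/m² of water = 1 mm).
Layer 1013–870 hPa: Δp = 143 hPa = 14300 Pa, q̄ = 0.00576 kg/kg → 0.00576 × 14300 / 9.8 = 8.40 mm
Layer 870–460 hPa: Δp = 410 hPa = 41000 Pa, q̄ = 0.00121 kg/kg → 0.00121 × 41000 / 9.8 = 5.06 mm
Layer 460–300 hPa: Δp = 160 hPa = 16000 Pa, q̄ = 0.000275 kg/kg → 0.000275 × 16000 / 9.8 = 0.45 mm
PW = 8.40 + 5.06 + 0.45 = 13.91 ≈ 13.9 mm.
Precipitation = ε × PW = 0.45 × 13.9 = 6.3 mm.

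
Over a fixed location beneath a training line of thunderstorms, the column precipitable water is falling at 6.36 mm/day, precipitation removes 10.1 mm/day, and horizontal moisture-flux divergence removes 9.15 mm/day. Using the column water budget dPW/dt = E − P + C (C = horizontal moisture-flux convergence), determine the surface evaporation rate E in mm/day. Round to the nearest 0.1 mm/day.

E ≈ 12.9 mm/day

dPW/dt = -6.36 mm/day.
E = dPW/dt + P − C = (-6.36) + 10.1 − (-9.15) = 12.9 mm/day.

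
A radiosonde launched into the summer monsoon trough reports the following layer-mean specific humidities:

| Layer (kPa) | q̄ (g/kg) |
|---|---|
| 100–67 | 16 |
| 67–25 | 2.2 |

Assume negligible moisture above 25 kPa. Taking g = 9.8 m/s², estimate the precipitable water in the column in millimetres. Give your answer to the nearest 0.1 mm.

Precipitable water is the column-integrated vapour mass per unit area: PW = (1/g) Σ q̄ Δp, with q in kg/kg and Δp in Pa (1 kg/m² of water = 1 mm).
Layer 100–67 kPa: Δp = 330 hPa = 33000 Pa, q̄ = 0.016 kg/kg → 0.016 × 33000 / 9.8 = 53.88 mm
Layer 67–25 kPa: Δp = 420 hPa = 42000 Pa, q̄ = 0.0022 kg/kg → 0.0022 × 42000 / 9.8 = 9.43 mm
PW = 53.88 + 9.43 = 63.31 ≈ 63.3 mm.

PW ≈ 63.3 mm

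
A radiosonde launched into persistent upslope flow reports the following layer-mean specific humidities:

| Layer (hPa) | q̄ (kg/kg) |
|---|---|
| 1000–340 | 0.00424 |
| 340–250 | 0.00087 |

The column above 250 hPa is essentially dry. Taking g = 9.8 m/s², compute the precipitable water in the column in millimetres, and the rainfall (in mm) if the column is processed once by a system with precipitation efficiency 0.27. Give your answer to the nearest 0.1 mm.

Precipitable water is the column-integrated vapour mass per unit area: PW = (1/g) Σ q̄ Δp, with q in kg/kg and Δp in Pa (1 kg/m² of water = 1 mm).
Layer 1000–340 hPa: Δp = 660 hPa = 66000 Pa, q̄ = 0.00424 kg/kg → 0.00424 × 66000 / 9.8 = 28.56 mm
Layer 340–250 hPa: Δp = 90 hPa = 9000 Pa, q̄ = 0.00087 kg/kg → 0.00087 × 9000 / 9.8 = 0.80 mm
PW = 28.56 + 0.80 = 29.36 ≈ 29.4 mm.
Rainfall = ε × PW = 0.27 × 29.4 = 7.9 mm.

PW ≈ 29.4 mm; rainfall ≈ 7.9 mm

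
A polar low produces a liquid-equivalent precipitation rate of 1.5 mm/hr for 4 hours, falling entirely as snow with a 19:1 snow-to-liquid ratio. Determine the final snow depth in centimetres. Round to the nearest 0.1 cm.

snow depth ≈ 11.4 cm

Liquid-equivalent depth = 1.5 × 4 = 6 mm.
Snow depth = 6 mm × 19 = 114 mm = 11.4 cm.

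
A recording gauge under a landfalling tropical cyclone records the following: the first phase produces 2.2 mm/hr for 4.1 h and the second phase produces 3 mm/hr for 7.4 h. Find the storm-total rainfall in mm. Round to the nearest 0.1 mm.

Total = Σ Rᵢ Δtᵢ = 2.2 × 4.1 + 3 × 7.4
      = 9.02 + 22.2 = 31.2 mm.

total ≈ 31.2 mm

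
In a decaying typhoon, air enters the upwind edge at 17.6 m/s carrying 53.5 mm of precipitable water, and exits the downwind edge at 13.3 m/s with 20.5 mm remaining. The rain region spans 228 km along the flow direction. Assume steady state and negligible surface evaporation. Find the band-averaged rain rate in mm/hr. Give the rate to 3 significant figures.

Column moisture flux per unit crosswind length is F = V × PW.
Inflow: F_in = 17.6 × 53.5 = 941.6 mm·m/s
Outflow: F_out = 13.3 × 20.5 = 272.65 mm·m/s
Steady-state rate R = (F_in − F_out)/L = (941.6 − 272.65) / 228000 m = 2.934e-03 mm/s.
R = 2.934e-03 × 3600 = 10.6 mm/hr.

R ≈ 10.6 mm/hr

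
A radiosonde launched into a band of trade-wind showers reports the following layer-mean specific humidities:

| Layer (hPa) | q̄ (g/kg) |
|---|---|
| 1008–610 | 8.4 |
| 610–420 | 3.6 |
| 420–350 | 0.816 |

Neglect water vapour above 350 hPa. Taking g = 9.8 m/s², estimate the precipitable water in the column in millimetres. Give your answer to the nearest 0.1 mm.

PW ≈ 41.7 mm

Precipitable water is the column-integrated vapour mass per unit area: PW = (1/g) Σ q̄ Δp, with q in kg/kg and Δp in Pa (1 kg/m² of water = 1 mm).
Layer 1008–610 hPa: Δp = 398 hPa = 39800 Pa, q̄ = 0.0084 kg/kg → 0.0084 × 39800 / 9.8 = 34.11 mm
Layer 610–420 hPa: Δp = 190 hPa = 19000 Pa, q̄ = 0.0036 kg/kg → 0.0036 × 19000 / 9.8 = 6.98 mm
Layer 420–350 hPa: Δp = 70 hPa = 7000 Pa, q̄ = 0.000816 kg/kg → 0.000816 × 7000 / 9.8 = 0.58 mm
PW = 34.11 + 6.98 + 0.58 = 41.67 ≈ 41.7 mm.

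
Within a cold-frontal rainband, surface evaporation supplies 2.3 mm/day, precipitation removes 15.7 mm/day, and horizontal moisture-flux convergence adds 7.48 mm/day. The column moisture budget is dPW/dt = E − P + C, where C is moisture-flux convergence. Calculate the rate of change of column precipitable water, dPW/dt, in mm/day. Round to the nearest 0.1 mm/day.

dPW/dt = E − P + C = 2.3 − 15.7 + (7.48) = -5.9 mm/day.

dPW/dt ≈ -5.9 mm/day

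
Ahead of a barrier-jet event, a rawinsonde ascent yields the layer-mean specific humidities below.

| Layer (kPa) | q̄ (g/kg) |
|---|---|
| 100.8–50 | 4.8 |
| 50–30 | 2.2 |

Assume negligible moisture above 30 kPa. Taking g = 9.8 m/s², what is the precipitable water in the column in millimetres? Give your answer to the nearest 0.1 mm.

Precipitable water is the column-integrated vapour mass per unit area: PW = (1/g) Σ q̄ Δp, with q in kg/kg and Δp in Pa (1 kg/m² of water = 1 mm).
Layer 100.8–50 kPa: Δp = 508 hPa = 50800 Pa, q̄ = 0.0048 kg/kg → 0.0048 × 50800 / 9.8 = 24.88 mm
Layer 50–30 kPa: Δp = 200 hPa = 20000 Pa, q̄ = 0.0022 kg/kg → 0.0022 × 20000 / 9.8 = 4.49 mm
PW = 24.88 + 4.49 = 29.37 ≈ 29.4 mm.

PW ≈ 29.4 mm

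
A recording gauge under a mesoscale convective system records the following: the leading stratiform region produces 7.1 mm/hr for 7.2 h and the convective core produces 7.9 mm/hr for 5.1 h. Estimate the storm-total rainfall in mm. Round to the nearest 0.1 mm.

total ≈ 91.4 mm

Total = Σ Rᵢ Δtᵢ = 7.1 × 7.2 + 7.9 × 5.1
      = 51.12 + 40.29 = 91.4 mm.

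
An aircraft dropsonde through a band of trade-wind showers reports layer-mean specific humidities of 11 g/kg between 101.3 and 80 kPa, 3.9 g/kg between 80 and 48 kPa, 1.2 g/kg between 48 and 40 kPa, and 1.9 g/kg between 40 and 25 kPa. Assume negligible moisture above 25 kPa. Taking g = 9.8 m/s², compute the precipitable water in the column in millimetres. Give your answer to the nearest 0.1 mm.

Precipitable water is the column-integrated vapour mass per unit area: PW = (1/g) Σ q̄ Δp, with q in kg/kg and Δp in Pa (1 kg/m² of water = 1 mm).
Layer 101.3–80 kPa: Δp = 213 hPa = 21300 Pa, q̄ = 0.011 kg/kg → 0.011 × 21300 / 9.8 = 23.91 mm
Layer 80–48 kPa: Δp = 320 hPa = 32000 Pa, q̄ = 0.0039 kg/kg → 0.0039 × 32000 / 9.8 = 12.73 mm
Layer 48–40 kPa: Δp = 80 hPa = 8000 Pa, q̄ = 0.0012 kg/kg → 0.0012 × 8000 / 9.8 = 0.98 mm
Layer 40–25 kPa: Δp = 150 hPa = 15000 Pa, q̄ = 0.0019 kg/kg → 0.0019 × 15000 / 9.8 = 2.91 mm
PW = 23.91 + 12.73 + 0.98 + 2.91 = 40.53 ≈ 40.5 mm.

PW ≈ 40.5 mm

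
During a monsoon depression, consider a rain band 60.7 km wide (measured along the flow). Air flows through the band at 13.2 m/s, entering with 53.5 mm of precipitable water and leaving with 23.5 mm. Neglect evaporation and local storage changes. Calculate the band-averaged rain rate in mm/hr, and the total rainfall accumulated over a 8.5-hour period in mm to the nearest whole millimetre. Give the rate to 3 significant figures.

Column moisture flux per unit crosswind length is F = V × PW.
Inflow: F_in = 13.2 × 53.5 = 706.2 mm·m/s
Outflow: F_out = 13.2 × 23.5 = 310.2 mm·m/s
Steady-state rate R = (F_in − F_out)/L = (706.2 − 310.2) / 60700 m = 6.524e-03 mm/s.
R = 6.524e-03 × 3600 = 23.5 mm/hr.
Over 8.5 h: total = 23.5 × 8.5 = 199.75 ≈ 200 mm.

R ≈ 23.5 mm/hr; total ≈ 200 mm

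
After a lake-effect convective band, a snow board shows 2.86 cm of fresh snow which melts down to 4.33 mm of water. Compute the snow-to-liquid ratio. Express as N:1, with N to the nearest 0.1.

Ratio = snow depth / SWE = 28.6 mm / 4.33 mm = 6.6, i.e. 6.6:1.

ratio ≈ 6.6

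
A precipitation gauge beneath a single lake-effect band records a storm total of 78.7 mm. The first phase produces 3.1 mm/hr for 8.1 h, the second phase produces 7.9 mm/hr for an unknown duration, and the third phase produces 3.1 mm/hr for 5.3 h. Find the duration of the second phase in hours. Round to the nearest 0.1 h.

Known phases: 3.1 × 8.1 + 3.1 × 5.3 = 25.11 + 16.43 = 41.54 mm.
Remaining depth = 78.7 − 41.54 = 37.16 mm.
Duration = 37.16 / 7.9 = 4.7 h.

duration ≈ 4.7 h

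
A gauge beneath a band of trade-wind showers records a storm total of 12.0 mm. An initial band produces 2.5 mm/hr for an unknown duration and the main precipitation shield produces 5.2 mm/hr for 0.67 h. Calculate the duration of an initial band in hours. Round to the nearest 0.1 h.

duration ≈ 3.4 h

Known phases: 5.2 × 0.67 = 3.484 mm.
Remaining depth = 12.0 − 3.484 = 8.516 mm.
Duration = 8.516 / 2.5 = 3.4 h.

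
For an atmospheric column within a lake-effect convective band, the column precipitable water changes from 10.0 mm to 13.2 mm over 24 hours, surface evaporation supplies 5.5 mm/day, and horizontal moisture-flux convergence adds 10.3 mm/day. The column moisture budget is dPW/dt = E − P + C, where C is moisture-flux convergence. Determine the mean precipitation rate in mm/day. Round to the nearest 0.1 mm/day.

dPW/dt = (13.2 − 10.0) mm / (24/24 day) = +3.200 mm/day.
P = E + C − dPW/dt = 5.5 + (10.3) − (+3.200) = 12.6 mm/day.

P ≈ 12.6 mm/day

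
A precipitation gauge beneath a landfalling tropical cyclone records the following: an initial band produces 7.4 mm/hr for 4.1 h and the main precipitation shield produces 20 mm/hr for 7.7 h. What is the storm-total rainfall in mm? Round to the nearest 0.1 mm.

total ≈ 184.3 mm

Total = Σ Rᵢ Δtᵢ = 7.4 × 4.1 + 20 × 7.7
      = 30.34 + 154 = 184.3 mm.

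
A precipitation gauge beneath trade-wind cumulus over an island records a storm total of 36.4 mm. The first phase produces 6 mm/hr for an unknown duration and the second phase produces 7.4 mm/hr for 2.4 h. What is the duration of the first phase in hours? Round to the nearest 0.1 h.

Known phases: 7.4 × 2.4 = 17.76 mm.
Remaining depth = 36.4 − 17.76 = 18.64 mm.
Duration = 18.64 / 6 = 3.1 h.

duration ≈ 3.1 h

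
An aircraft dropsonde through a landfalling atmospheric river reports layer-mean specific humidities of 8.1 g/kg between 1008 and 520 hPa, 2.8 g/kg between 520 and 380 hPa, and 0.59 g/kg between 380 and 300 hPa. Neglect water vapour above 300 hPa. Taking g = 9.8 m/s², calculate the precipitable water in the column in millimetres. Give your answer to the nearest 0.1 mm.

Precipitable water is the column-integrated vapour mass per unit area: PW = (1/g) Σ q̄ Δp, with q in kg/kg and Δp in Pa (1 kg/m² of water = 1 mm).
Layer 1008–520 hPa: Δp = 488 hPa = 48800 Pa, q̄ = 0.0081 kg/kg → 0.0081 × 48800 / 9.8 = 40.33 mm
Layer 520–380 hPa: Δp = 140 hPa = 14000 Pa, q̄ = 0.0028 kg/kg → 0.0028 × 14000 / 9.8 = 4.00 mm
Layer 380–300 hPa: Δp = 80 hPa = 8000 Pa, q̄ = 0.00059 kg/kg → 0.00059 × 8000 / 9.8 = 0.48 mm
PW = 40.33 + 4.00 + 0.48 = 44.81 ≈ 44.8 mm.

PW ≈ 44.8 mm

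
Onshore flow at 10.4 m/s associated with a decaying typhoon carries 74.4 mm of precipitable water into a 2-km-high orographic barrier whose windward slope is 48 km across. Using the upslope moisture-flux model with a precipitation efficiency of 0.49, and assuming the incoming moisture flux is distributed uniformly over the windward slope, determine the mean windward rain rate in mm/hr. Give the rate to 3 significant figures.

R ≈ 28.4 mm/hr

Incoming column moisture flux per unit ridge length: F = V × PW = 10.4 × 74.4 = 773.76 mm·m/s.
Spread over the 48 km slope with efficiency ε = 0.49: R = ε·F/W = 0.49 × 773.76 / 48000 m = 7.899e-03 mm/s.
R = 7.899e-03 × 3600 = 28.4 mm/hr.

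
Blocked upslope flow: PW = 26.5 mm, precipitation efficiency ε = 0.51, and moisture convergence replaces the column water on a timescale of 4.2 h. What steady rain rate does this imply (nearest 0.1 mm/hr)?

Each overturning extracts ε × PW = 0.51 × 26.5 = 13.515 mm.
Rate = ε·PW / τ = 13.515 / 4.2 h = 3.2 mm/hr.

R ≈ 3.2 mm/hr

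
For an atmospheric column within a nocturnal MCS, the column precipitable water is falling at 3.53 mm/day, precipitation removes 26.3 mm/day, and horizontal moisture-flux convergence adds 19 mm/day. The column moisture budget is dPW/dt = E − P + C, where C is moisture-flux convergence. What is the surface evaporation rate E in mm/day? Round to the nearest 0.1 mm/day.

E ≈ 3.8 mm/day

dPW/dt = -3.53 mm/day.
E = dPW/dt + P − C = (-3.53) + 26.3 − (19) = 3.8 mm/day.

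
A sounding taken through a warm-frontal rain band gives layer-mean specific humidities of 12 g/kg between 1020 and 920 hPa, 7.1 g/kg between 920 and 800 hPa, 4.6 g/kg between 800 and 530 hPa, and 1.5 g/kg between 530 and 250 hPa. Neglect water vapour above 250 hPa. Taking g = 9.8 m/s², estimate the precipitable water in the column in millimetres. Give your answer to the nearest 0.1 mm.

PW ≈ 37.9 mm

Precipitable water is the column-integrated vapour mass per unit area: PW = (1/g) Σ q̄ Δp, with q in kg/kg and Δp in Pa (1 kg/m² of water = 1 mm).
Layer 1020–920 hPa: Δp = 100 hPa = 10000 Pa, q̄ = 0.012 kg/kg → 0.012 × 10000 / 9.8 = 12.24 mm
Layer 920–800 hPa: Δp = 120 hPa = 12000 Pa, q̄ = 0.0071 kg/kg → 0.0071 × 12000 / 9.8 = 8.69 mm
Layer 800–530 hPa: Δp = 270 hPa = 27000 Pa, q̄ = 0.0046 kg/kg → 0.0046 × 27000 / 9.8 = 12.67 mm
Layer 530–250 hPa: Δp = 280 hPa = 28000 Pa, q̄ = 0.0015 kg/kg → 0.0015 × 28000 / 9.8 = 4.29 mm
PW = 12.24 + 8.69 + 12.67 + 4.29 = 37.89 ≈ 37.9 mm.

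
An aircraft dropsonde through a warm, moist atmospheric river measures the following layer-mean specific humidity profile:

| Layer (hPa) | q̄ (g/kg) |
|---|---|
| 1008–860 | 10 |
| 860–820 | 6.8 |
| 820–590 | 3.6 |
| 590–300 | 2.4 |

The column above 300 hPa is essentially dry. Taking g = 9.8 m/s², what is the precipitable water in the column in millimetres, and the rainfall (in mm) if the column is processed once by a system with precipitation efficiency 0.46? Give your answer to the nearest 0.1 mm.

PW ≈ 33.4 mm; rainfall ≈ 15.4 mm

Precipitable water is the column-integrated vapour mass per unit area: PW = (1/g) Σ q̄ Δp, with q in kg/kg and Δp in Pa (1 kg/m² of water = 1 mm).
Layer 1008–860 hPa: Δp = 148 hPa = 14800 Pa, q̄ = 0.01 kg/kg → 0.01 × 14800 / 9.8 = 15.10 mm
Layer 860–820 hPa: Δp = 40 hPa = 4000 Pa, q̄ = 0.0068 kg/kg → 0.0068 × 4000 / 9.8 = 2.78 mm
Layer 820–590 hPa: Δp = 230 hPa = 23000 Pa, q̄ = 0.0036 kg/kg → 0.0036 × 23000 / 9.8 = 8.45 mm
Layer 590–300 hPa: Δp = 290 hPa = 29000 Pa, q̄ = 0.0024 kg/kg → 0.0024 × 29000 / 9.8 = 7.10 mm
PW = 15.10 + 2.78 + 8.45 + 7.10 = 33.43 ≈ 33.4 mm.
Rainfall = ε × PW = 0.46 × 33.4 = 15.4 mm.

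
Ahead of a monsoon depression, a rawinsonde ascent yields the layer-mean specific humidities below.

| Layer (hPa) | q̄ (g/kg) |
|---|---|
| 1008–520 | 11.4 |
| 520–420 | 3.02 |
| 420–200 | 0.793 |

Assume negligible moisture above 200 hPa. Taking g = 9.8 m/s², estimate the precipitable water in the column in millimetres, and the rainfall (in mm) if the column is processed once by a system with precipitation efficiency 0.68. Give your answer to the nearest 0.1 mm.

PW ≈ 61.6 mm; rainfall ≈ 41.9 mm

Precipitable water is the column-integrated vapour mass per unit area: PW = (1/g) Σ q̄ Δp, with q in kg/kg and Δp in Pa (1 kg/m² of water = 1 mm).
Layer 1008–520 hPa: Δp = 488 hPa = 48800 Pa, q̄ = 0.0114 kg/kg → 0.0114 × 48800 / 9.8 = 56.77 mm
Layer 520–420 hPa: Δp = 100 hPa = 10000 Pa, q̄ = 0.00302 kg/kg → 0.00302 × 10000 / 9.8 = 3.08 mm
Layer 420–200 hPa: Δp = 220 hPa = 22000 Pa, q̄ = 0.000793 kg/kg → 0.000793 × 22000 / 9.8 = 1.78 mm
PW = 56.77 + 3.08 + 1.78 = 61.63 ≈ 61.6 mm.
Rainfall = ε × PW = 0.68 × 61.6 = 41.9 mm.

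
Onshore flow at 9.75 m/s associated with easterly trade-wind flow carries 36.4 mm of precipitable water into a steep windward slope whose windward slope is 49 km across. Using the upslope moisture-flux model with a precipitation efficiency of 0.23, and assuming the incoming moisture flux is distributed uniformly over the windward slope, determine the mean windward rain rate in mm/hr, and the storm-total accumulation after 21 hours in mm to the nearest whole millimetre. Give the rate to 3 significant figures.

Incoming column moisture flux per unit ridge length: F = V × PW = 9.75 × 36.4 = 354.9 mm·m/s.
Spread over the 49 km slope with efficiency ε = 0.23: R = ε·F/W = 0.23 × 354.9 / 49000 m = 1.666e-03 mm/s.
R = 1.666e-03 × 3600 = 6.00 mm/hr.
Over 21 h: total = 6.00 × 21 = 126 mm.

R ≈ 6.00 mm/hr; total ≈ 126 mm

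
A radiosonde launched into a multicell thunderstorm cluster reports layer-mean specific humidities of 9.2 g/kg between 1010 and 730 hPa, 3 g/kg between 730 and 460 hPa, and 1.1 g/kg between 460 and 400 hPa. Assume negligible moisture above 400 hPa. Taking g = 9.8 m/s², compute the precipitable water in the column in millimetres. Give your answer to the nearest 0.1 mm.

PW ≈ 35.2 mm

Precipitable water is the column-integrated vapour mass per unit area: PW = (1/g) Σ q̄ Δp, with q in kg/kg and Δp in Pa (1 kg/m² of water = 1 mm).
Layer 1010–730 hPa: Δp = 280 hPa = 28000 Pa, q̄ = 0.0092 kg/kg → 0.0092 × 28000 / 9.8 = 26.29 mm
Layer 730–460 hPa: Δp = 270 hPa = 27000 Pa, q̄ = 0.003 kg/kg → 0.003 × 27000 / 9.8 = 8.27 mm
Layer 460–400 hPa: Δp = 60 hPa = 6000 Pa, q̄ = 0.0011 kg/kg → 0.0011 × 6000 / 9.8 = 0.67 mm
PW = 26.29 + 8.27 + 0.67 = 35.23 ≈ 35.2 mm.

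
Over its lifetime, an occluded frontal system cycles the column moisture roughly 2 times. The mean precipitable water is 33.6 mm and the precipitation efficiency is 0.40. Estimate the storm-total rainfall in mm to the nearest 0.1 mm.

rainfall ≈ 26.9 mm

Each cycle deposits ε × PW = 0.40 × 33.6 = 13.44 mm.
Over 2 cycles: 2 × 13.44 = 26.9 mm.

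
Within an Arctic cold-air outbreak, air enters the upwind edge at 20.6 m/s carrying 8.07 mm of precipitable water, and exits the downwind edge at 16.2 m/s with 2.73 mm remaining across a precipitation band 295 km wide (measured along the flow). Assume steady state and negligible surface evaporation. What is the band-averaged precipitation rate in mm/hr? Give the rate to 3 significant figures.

R ≈ 1.49 mm/hr

Column moisture flux per unit crosswind length is F = V × PW.
Inflow: F_in = 20.6 × 8.07 = 166.242 mm·m/s
Outflow: F_out = 16.2 × 2.73 = 44.226 mm·m/s
Steady-state rate R = (F_in − F_out)/L = (166.242 − 44.226) / 295000 m = 4.136e-04 mm/s.
R = 4.136e-04 × 3600 = 1.49 mm/hr.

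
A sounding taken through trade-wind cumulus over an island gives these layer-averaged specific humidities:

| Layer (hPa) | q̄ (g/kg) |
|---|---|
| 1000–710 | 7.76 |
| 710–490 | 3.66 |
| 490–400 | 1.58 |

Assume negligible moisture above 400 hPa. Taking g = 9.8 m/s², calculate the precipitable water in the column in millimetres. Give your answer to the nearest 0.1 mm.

Precipitable water is the column-integrated vapour mass per unit area: PW = (1/g) Σ q̄ Δp, with q in kg/kg and Δp in Pa (1 kg/m² of water = 1 mm).
Layer 1000–710 hPa: Δp = 290 hPa = 29000 Pa, q̄ = 0.00776 kg/kg → 0.00776 × 29000 / 9.8 = 22.96 mm
Layer 710–490 hPa: Δp = 220 hPa = 22000 Pa, q̄ = 0.00366 kg/kg → 0.00366 × 22000 / 9.8 = 8.22 mm
Layer 490–400 hPa: Δp = 90 hPa = 9000 Pa, q̄ = 0.00158 kg/kg → 0.00158 × 9000 / 9.8 = 1.45 mm
PW = 22.96 + 8.22 + 1.45 = 32.63 ≈ 32.6 mm.

PW ≈ 32.6 mm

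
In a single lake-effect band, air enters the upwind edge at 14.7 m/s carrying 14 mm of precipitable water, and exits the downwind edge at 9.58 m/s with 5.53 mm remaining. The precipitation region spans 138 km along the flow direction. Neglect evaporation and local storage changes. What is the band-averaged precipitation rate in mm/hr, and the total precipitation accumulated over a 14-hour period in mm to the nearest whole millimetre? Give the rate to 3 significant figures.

Column moisture flux per unit crosswind length is F = V × PW.
Inflow: F_in = 14.7 × 14 = 205.8 mm·m/s
Outflow: F_out = 9.58 × 5.53 = 52.9774 mm·m/s
Steady-state rate R = (F_in − F_out)/L = (205.8 − 52.9774) / 138000 m = 1.107e-03 mm/s.
R = 1.107e-03 × 3600 = 3.99 mm/hr.
Over 14 h: total = 3.99 × 14 = 55.86 ≈ 56 mm.

R ≈ 3.99 mm/hr; total ≈ 56 mm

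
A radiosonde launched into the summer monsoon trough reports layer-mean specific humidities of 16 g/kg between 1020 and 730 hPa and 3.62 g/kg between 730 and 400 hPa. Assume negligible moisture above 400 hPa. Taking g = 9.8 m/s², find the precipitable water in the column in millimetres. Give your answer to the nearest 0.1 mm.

PW ≈ 59.5 mm

Precipitable water is the column-integrated vapour mass per unit area: PW = (1/g) Σ q̄ Δp, with q in kg/kg and Δp in Pa (1 kg/m² of water = 1 mm).
Layer 1020–730 hPa: Δp = 290 hPa = 29000 Pa, q̄ = 0.016 kg/kg → 0.016 × 29000 / 9.8 = 47.35 mm
Layer 730–400 hPa: Δp = 330 hPa = 33000 Pa, q̄ = 0.00362 kg/kg → 0.00362 × 33000 / 9.8 = 12.19 mm
PW = 47.35 + 12.19 = 59.54 ≈ 59.5 mm.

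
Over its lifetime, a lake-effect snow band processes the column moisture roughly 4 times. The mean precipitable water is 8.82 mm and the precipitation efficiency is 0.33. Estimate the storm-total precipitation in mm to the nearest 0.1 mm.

precipitation ≈ 11.6 mm

Each cycle deposits ε × PW = 0.33 × 8.82 = 2.9106 mm.
Over 4 cycles: 4 × 2.9106 = 11.6 mm.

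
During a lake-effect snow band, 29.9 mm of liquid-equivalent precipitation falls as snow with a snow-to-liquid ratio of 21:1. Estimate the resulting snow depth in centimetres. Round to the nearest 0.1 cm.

Snow depth = liquid × ratio = 29.9 mm × 21 = 627.9 mm = 62.8 cm.

snow depth ≈ 62.8 cm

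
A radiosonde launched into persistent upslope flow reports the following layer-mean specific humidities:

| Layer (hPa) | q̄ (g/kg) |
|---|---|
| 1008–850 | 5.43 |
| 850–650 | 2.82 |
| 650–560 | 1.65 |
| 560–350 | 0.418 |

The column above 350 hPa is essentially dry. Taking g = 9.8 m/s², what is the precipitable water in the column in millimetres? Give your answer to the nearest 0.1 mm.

Precipitable water is the column-integrated vapour mass per unit area: PW = (1/g) Σ q̄ Δp, with q in kg/kg and Δp in Pa (1 kg/m² of water = 1 mm).
Layer 1008–850 hPa: Δp = 158 hPa = 15800 Pa, q̄ = 0.00543 kg/kg → 0.00543 × 15800 / 9.8 = 8.75 mm
Layer 850–650 hPa: Δp = 200 hPa = 20000 Pa, q̄ = 0.00282 kg/kg → 0.00282 × 20000 / 9.8 = 5.76 mm
Layer 650–560 hPa: Δp = 90 hPa = 9000 Pa, q̄ = 0.00165 kg/kg → 0.00165 × 9000 / 9.8 = 1.52 mm
Layer 560–350 hPa: Δp = 210 hPa = 21000 Pa, q̄ = 0.000418 kg/kg → 0.000418 × 21000 / 9.8 = 0.90 mm
PW = 8.75 + 5.76 + 1.52 + 0.90 = 16.93 ≈ 16.9 mm.

PW ≈ 16.9 mm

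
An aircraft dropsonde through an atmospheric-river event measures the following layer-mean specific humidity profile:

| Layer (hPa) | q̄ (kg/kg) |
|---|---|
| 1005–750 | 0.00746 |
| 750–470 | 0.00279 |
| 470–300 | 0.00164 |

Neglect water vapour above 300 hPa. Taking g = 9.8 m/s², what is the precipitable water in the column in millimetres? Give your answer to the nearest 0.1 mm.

PW ≈ 30.2 mm

Precipitable water is the column-integrated vapour mass per unit area: PW = (1/g) Σ q̄ Δp, with q in kg/kg and Δp in Pa (1 kg/m² of water = 1 mm).
Layer 1005–750 hPa: Δp = 255 hPa = 25500 Pa, q̄ = 0.00746 kg/kg → 0.00746 × 25500 / 9.8 = 19.41 mm
Layer 750–470 hPa: Δp = 280 hPa = 28000 Pa, q̄ = 0.00279 kg/kg → 0.00279 × 28000 / 9.8 = 7.97 mm
Layer 470–300 hPa: Δp = 170 hPa = 17000 Pa, q̄ = 0.00164 kg/kg → 0.00164 × 17000 / 9.8 = 2.84 mm
PW = 19.41 + 7.97 + 2.84 = 30.22 ≈ 30.2 mm.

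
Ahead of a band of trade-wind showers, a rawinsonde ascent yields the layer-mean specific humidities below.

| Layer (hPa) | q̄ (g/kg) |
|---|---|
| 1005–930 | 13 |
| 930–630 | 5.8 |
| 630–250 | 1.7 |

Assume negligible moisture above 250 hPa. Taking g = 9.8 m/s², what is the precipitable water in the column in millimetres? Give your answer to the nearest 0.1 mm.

PW ≈ 34.3 mm

Precipitable water is the column-integrated vapour mass per unit area: PW = (1/g) Σ q̄ Δp, with q in kg/kg and Δp in Pa (1 kg/m² of water = 1 mm).
Layer 1005–930 hPa: Δp = 75 hPa = 7500 Pa, q̄ = 0.013 kg/kg → 0.013 × 7500 / 9.8 = 9.95 mm
Layer 930–630 hPa: Δp = 300 hPa = 30000 Pa, q̄ = 0.0058 kg/kg → 0.0058 × 30000 / 9.8 = 17.76 mm
Layer 630–250 hPa: Δp = 380 hPa = 38000 Pa, q̄ = 0.0017 kg/kg → 0.0017 × 38000 / 9.8 = 6.59 mm
PW = 9.95 + 17.76 + 6.59 = 34.30 ≈ 34.3 mm.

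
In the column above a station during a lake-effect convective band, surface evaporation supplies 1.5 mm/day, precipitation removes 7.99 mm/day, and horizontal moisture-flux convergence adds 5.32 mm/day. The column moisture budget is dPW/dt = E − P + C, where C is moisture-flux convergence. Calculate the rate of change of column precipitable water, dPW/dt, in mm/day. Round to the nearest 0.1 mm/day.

dPW/dt = E − P + C = 1.5 − 7.99 + (5.32) = -1.2 mm/day.

dPW/dt ≈ -1.2 mm/day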